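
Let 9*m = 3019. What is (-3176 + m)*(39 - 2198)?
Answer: 55194835/9 ≈ 6.1328e+6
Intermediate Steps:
m = 3019/9 (m = (⅑)*3019 = 3019/9 ≈ 335.44)
(-3176 + m)*(39 - 2198) = (-3176 + 3019/9)*(39 - 2198) = -25565/9*(-2159) = 55194835/9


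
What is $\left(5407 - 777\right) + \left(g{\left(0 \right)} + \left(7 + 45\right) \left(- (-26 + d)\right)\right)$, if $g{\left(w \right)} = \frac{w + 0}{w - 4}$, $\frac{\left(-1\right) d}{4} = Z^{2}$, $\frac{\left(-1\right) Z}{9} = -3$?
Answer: $157614$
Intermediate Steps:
$Z = 27$ ($Z = \left(-9\right) \left(-3\right) = 27$)
$d = -2916$ ($d = - 4 \cdot 27^{2} = \left(-4\right) 729 = -2916$)
$g{\left(w \right)} = \frac{w}{-4 + w}$
$\left(5407 - 777\right) + \left(g{\left(0 \right)} + \left(7 + 45\right) \left(- (-26 + d)\right)\right) = \left(5407 - 777\right) + \left(\frac{0}{-4 + 0} + \left(7 + 45\right) \left(- (-26 - 2916)\right)\right) = 4630 + \left(\frac{0}{-4} + 52 \left(\left(-1\right) \left(-2942\right)\right)\right) = 4630 + \left(0 \left(- \frac{1}{4}\right) + 52 \cdot 2942\right) = 4630 + \left(0 + 152984\right) = 4630 + 152984 = 157614$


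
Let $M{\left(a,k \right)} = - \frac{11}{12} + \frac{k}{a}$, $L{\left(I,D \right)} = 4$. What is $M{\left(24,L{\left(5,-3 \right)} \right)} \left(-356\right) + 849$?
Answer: $1116$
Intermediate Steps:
$M{\left(a,k \right)} = - \frac{11}{12} + \frac{k}{a}$ ($M{\left(a,k \right)} = \left(-11\right) \frac{1}{12} + \frac{k}{a} = - \frac{11}{12} + \frac{k}{a}$)
$M{\left(24,L{\left(5,-3 \right)} \right)} \left(-356\right) + 849 = \left(- \frac{11}{12} + \frac{4}{24}\right) \left(-356\right) + 849 = \left(- \frac{11}{12} + 4 \cdot \frac{1}{24}\right) \left(-356\right) + 849 = \left(- \frac{11}{12} + \frac{1}{6}\right) \left(-356\right) + 849 = \left(- \frac{3}{4}\right) \left(-356\right) + 849 = 267 + 849 = 1116$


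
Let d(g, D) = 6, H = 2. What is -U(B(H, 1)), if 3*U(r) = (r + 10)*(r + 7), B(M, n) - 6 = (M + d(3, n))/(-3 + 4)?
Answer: -168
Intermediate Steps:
B(M, n) = 12 + M (B(M, n) = 6 + (M + 6)/(-3 + 4) = 6 + (6 + M)/1 = 6 + (6 + M)*1 = 6 + (6 + M) = 12 + M)
U(r) = (7 + r)*(10 + r)/3 (U(r) = ((r + 10)*(r + 7))/3 = ((10 + r)*(7 + r))/3 = ((7 + r)*(10 + r))/3 = (7 + r)*(10 + r)/3)
-U(B(H, 1)) = -(70/3 + (12 + 2)²/3 + 17*(12 + 2)/3) = -(70/3 + (⅓)*14² + (17/3)*14) = -(70/3 + (⅓)*196 + 238/3) = -(70/3 + 196/3 + 238/3) = -1*168 = -168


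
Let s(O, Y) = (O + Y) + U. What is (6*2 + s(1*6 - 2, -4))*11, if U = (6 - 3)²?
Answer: 231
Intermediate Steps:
U = 9 (U = 3² = 9)
s(O, Y) = 9 + O + Y (s(O, Y) = (O + Y) + 9 = 9 + O + Y)
(6*2 + s(1*6 - 2, -4))*11 = (6*2 + (9 + (1*6 - 2) - 4))*11 = (12 + (9 + (6 - 2) - 4))*11 = (12 + (9 + 4 - 4))*11 = (12 + 9)*11 = 21*11 = 231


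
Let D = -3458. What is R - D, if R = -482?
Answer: 2976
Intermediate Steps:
R - D = -482 - 1*(-3458) = -482 + 3458 = 2976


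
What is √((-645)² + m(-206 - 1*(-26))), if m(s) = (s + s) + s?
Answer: 3*√46165 ≈ 644.58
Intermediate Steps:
m(s) = 3*s (m(s) = 2*s + s = 3*s)
√((-645)² + m(-206 - 1*(-26))) = √((-645)² + 3*(-206 - 1*(-26))) = √(416025 + 3*(-206 + 26)) = √(416025 + 3*(-180)) = √(416025 - 540) = √415485 = 3*√46165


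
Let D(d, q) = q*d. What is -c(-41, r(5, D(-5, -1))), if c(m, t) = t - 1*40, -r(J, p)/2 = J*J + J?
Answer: 100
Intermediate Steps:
D(d, q) = d*q
r(J, p) = -2*J - 2*J² (r(J, p) = -2*(J*J + J) = -2*(J² + J) = -2*(J + J²) = -2*J - 2*J²)
c(m, t) = -40 + t (c(m, t) = t - 40 = -40 + t)
-c(-41, r(5, D(-5, -1))) = -(-40 - 2*5*(1 + 5)) = -(-40 - 2*5*6) = -(-40 - 60) = -1*(-100) = 100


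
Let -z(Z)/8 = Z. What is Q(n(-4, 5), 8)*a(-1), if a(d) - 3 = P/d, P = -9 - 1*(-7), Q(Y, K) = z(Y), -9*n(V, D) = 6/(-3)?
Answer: -80/9 ≈ -8.8889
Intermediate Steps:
n(V, D) = 2/9 (n(V, D) = -2/(3*(-3)) = -2*(-1)/(3*3) = -⅑*(-2) = 2/9)
z(Z) = -8*Z
Q(Y, K) = -8*Y
P = -2 (P = -9 + 7 = -2)
a(d) = 3 - 2/d
Q(n(-4, 5), 8)*a(-1) = (-8*2/9)*(3 - 2/(-1)) = -16*(3 - 2*(-1))/9 = -16*(3 + 2)/9 = -16/9*5 = -80/9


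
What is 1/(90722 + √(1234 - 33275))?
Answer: 90722/8230513325 - 179*I/8230513325 ≈ 1.1023e-5 - 2.1748e-8*I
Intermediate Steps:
1/(90722 + √(1234 - 33275)) = 1/(90722 + √(-32041)) = 1/(90722 + 179*I) = (90722 - 179*I)/8230513325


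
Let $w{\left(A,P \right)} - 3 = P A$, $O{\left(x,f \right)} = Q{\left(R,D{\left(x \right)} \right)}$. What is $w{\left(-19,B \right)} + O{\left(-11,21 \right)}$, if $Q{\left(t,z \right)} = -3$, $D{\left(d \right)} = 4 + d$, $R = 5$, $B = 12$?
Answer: $-228$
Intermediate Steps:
$O{\left(x,f \right)} = -3$
$w{\left(A,P \right)} = 3 + A P$ ($w{\left(A,P \right)} = 3 + P A = 3 + A P$)
$w{\left(-19,B \right)} + O{\left(-11,21 \right)} = \left(3 - 228\right) - 3 = -225 - 3 = -228$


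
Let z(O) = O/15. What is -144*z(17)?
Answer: -816/5 ≈ -163.20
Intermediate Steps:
z(O) = O/15 (z(O) = O*(1/15) = O/15)
-144*z(17) = -48*17/5 = -144*17/15 = -816/5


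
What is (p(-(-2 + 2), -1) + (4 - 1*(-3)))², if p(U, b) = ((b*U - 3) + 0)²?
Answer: 256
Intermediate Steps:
p(U, b) = (-3 + U*b)² (p(U, b) = ((U*b - 3) + 0)² = ((-3 + U*b) + 0)² = (-3 + U*b)²)
(p(-(-2 + 2), -1) + (4 - 1*(-3)))² = ((-3 - (-2 + 2)*(-1))² + (4 - 1*(-3)))² = ((-3 - 1*0*(-1))² + (4 + 3))² = ((-3 + 0*(-1))² + 7)² = ((-3 + 0)² + 7)² = ((-3)² + 7)² = (9 + 7)² = 16² = 256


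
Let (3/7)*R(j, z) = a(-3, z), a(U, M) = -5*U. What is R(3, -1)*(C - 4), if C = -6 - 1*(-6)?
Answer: -140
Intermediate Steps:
R(j, z) = 35 (R(j, z) = 7*(-5*(-3))/3 = (7/3)*15 = 35)
C = 0 (C = -6 + 6 = 0)
R(3, -1)*(C - 4) = 35*(0 - 4) = 35*(-4) = -140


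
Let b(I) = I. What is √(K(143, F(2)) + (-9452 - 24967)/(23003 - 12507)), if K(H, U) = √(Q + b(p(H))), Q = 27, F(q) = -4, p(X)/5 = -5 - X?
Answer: √(-1411179 + 430336*I*√713)/656 ≈ 3.4368 + 3.8847*I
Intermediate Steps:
p(X) = -25 - 5*X (p(X) = 5*(-5 - X) = -25 - 5*X)
K(H, U) = √(2 - 5*H) (K(H, U) = √(27 + (-25 - 5*H)) = √(2 - 5*H))
√(K(143, F(2)) + (-9452 - 24967)/(23003 - 12507)) = √(√(2 - 5*143) + (-9452 - 24967)/(23003 - 12507)) = √(√(2 - 715) - 34419/10496) = √(√(-713) - 34419*1/10496) = √(I*√713 - 34419/10496) = √(-34419/10496 + I*√713)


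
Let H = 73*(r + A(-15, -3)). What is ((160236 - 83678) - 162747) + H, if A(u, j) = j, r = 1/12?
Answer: -1036823/12 ≈ -86402.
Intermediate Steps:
r = 1/12 ≈ 0.083333
H = -2555/12 (H = 73*(1/12 - 3) = 73*(-35/12) = -2555/12 ≈ -212.92)
((160236 - 83678) - 162747) + H = ((160236 - 83678) - 162747) - 2555/12 = (76558 - 162747) - 2555/12 = -86189 - 2555/12 = -1036823/12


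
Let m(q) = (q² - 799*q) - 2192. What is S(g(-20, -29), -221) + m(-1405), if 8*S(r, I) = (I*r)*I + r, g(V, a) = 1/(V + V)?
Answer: 495084059/160 ≈ 3.0943e+6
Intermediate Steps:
m(q) = -2192 + q² - 799*q
g(V, a) = 1/(2*V)
S(r, I) = r/8 + r*I²/8 (S(r, I) = ((I*r)*I + r)/8 = (r*I² + r)/8 = (r + r*I²)/8 = r/8 + r*I²/8)
S(g(-20, -29), -221) + m(-1405) = ((½)/(-20))*(1 + (-221)²)/8 + (-2192 + (-1405)² - 799*(-1405)) = ((½)*(-1/20))*(1 + 48841)/8 + (-2192 + 1974025 + 1122595) = (⅛)*(-1/40)*48842 + 3094428 = -24421/160 + 3094428 = 495084059/160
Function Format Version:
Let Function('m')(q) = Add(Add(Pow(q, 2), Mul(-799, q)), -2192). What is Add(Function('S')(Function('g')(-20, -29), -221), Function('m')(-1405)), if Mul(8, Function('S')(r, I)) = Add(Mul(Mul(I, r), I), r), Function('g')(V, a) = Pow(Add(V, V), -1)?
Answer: Rational(495084059, 160) ≈ 3.0943e+6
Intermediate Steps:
Function('m')(q) = Add(-2192, Pow(q, 2), Mul(-799, q))
Function('g')(V, a) = Mul(Rational(1, 2), Pow(V, -1)) (Function('g')(V, a) = Pow(Mul(2, V), -1) = Mul(Rational(1, 2), Pow(V, -1)))
Function('S')(r, I) = Add(Mul(Rational(1, 8), r), Mul(Rational(1, 8), r, Pow(I, 2))) (Function('S')(r, I) = Mul(Rational(1, 8), Add(Mul(Mul(I, r), I), r)) = Mul(Rational(1, 8), Add(Mul(r, Pow(I, 2)), r)) = Mul(Rational(1, 8), Add(r, Mul(r, Pow(I, 2)))) = Add(Mul(Rational(1, 8), r), Mul(Rational(1, 8), r, Pow(I, 2))))
Add(Function('S')(Function('g')(-20, -29), -221), Function('m')(-1405)) = Add(Mul(Rational(1, 8), Mul(Rational(1, 2), Pow(-20, -1)), Add(1, Pow(-221, 2))), Add(-2192, Pow(-1405, 2), Mul(-799, -1405))) = Add(Mul(Rational(1, 8), Mul(Rational(1, 2), Rational(-1, 20)), Add(1, 48841)), Add(-2192, 1974025, 1122595)) = Add(Mul(Rational(1, 8), Rational(-1, 40), 48842), 3094428) = Add(Rational(-24421, 160), 3094428) = Rational(495084059, 160)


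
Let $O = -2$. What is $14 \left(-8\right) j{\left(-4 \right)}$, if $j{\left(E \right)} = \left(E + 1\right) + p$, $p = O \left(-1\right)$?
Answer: $112$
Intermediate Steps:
$p = 2$ ($p = \left(-2\right) \left(-1\right) = 2$)
$j{\left(E \right)} = 3 + E$ ($j{\left(E \right)} = \left(E + 1\right) + 2 = \left(1 + E\right) + 2 = 3 + E$)
$14 \left(-8\right) j{\left(-4 \right)} = 14 \left(-8\right) \left(3 - 4\right) = \left(-112\right) \left(-1\right) = 112$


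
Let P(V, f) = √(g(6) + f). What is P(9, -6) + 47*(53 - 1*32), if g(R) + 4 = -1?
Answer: 987 + I*√11 ≈ 987.0 + 3.3166*I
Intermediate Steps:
g(R) = -5 (g(R) = -4 - 1 = -5)
P(V, f) = √(-5 + f)
P(9, -6) + 47*(53 - 1*32) = √(-5 - 6) + 47*(53 - 1*32) = √(-11) + 47*(53 - 32) = I*√11 + 47*21 = I*√11 + 987 = 987 + I*√11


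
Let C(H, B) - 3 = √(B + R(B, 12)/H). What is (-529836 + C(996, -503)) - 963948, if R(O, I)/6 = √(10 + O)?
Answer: -1493781 + √(-13860668 + 166*I*√493)/166 ≈ -1.4938e+6 + 22.428*I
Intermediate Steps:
R(O, I) = 6*√(10 + O)
C(H, B) = 3 + √(B + 6*√(10 + B)/H) (C(H, B) = 3 + √(B + (6*√(10 + B))/H) = 3 + √(B + 6*√(10 + B)/H))
(-529836 + C(996, -503)) - 963948 = (-529836 + (3 + √(-503 + 6*√(10 - 503)/996))) - 963948 = (-529836 + (3 + √(-503 + 6*(1/996)*√(-493)))) - 963948 = (-529836 + (3 + √(-503 + 6*(1/996)*(I*√493)))) - 963948 = (-529836 + (3 + √(-503 + I*√493/166))) - 963948 = (-529833 + √(-503 + I*√493/166)) - 963948 = -1493781 + √(-503 + I*√493/166)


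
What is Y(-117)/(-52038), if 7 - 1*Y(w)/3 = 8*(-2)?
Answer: -23/17346 ≈ -0.0013260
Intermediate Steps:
Y(w) = 69 (Y(w) = 21 - 24*(-2) = 21 - 3*(-16) = 21 + 48 = 69)
Y(-117)/(-52038) = 69/(-52038) = 69*(-1/52038) = -23/17346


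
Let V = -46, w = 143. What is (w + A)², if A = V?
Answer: 9409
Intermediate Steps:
A = -46
(w + A)² = (143 - 46)² = 97² = 9409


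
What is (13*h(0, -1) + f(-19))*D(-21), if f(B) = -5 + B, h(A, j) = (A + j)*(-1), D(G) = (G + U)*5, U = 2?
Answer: 1045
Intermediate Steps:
D(G) = 10 + 5*G (D(G) = (G + 2)*5 = (2 + G)*5 = 10 + 5*G)
h(A, j) = -A - j
(13*h(0, -1) + f(-19))*D(-21) = (13*(-1*0 - 1*(-1)) + (-5 - 19))*(10 + 5*(-21)) = (13*(0 + 1) - 24)*(10 - 105) = (13*1 - 24)*(-95) = (13 - 24)*(-95) = -11*(-95) = 1045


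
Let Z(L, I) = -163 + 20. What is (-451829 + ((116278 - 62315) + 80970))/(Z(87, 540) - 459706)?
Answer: 105632/153283 ≈ 0.68913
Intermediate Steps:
Z(L, I) = -143
(-451829 + ((116278 - 62315) + 80970))/(Z(87, 540) - 459706) = (-451829 + ((116278 - 62315) + 80970))/(-143 - 459706) = (-451829 + (53963 + 80970))/(-459849) = (-451829 + 134933)*(-1/459849) = -316896*(-1/459849) = 105632/153283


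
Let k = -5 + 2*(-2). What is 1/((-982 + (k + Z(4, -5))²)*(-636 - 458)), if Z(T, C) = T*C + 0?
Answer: 1/154254 ≈ 6.4828e-6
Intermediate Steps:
k = -9 (k = -5 - 4 = -9)
Z(T, C) = C*T (Z(T, C) = C*T + 0 = C*T)
1/((-982 + (k + Z(4, -5))²)*(-636 - 458)) = 1/((-982 + (-9 - 5*4)²)*(-636 - 458)) = 1/((-982 + (-9 - 20)²)*(-1094)) = 1/((-982 + (-29)²)*(-1094)) = 1/((-982 + 841)*(-1094)) = 1/(-141*(-1094)) = 1/154254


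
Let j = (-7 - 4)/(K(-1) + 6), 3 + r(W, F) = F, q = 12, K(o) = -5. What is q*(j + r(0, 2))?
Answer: -144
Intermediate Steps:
r(W, F) = -3 + F
j = -11 (j = (-7 - 4)/(-5 + 6) = -11/1 = -11*1 = -11)
q*(j + r(0, 2)) = 12*(-11 + (-3 + 2)) = 12*(-11 - 1) = 12*(-12) = -144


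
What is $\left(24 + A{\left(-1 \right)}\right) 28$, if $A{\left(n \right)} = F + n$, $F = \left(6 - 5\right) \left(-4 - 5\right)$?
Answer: $392$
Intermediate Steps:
$F = -9$ ($F = 1 \left(-9\right) = -9$)
$A{\left(n \right)} = -9 + n$
$\left(24 + A{\left(-1 \right)}\right) 28 = \left(24 - 10\right) 28 = 14 \cdot 28 = 392$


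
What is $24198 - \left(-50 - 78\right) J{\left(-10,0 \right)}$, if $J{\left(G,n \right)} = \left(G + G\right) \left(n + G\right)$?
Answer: $49798$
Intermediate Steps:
$J{\left(G,n \right)} = 2 G \left(G + n\right)$
$24198 - \left(-50 - 78\right) J{\left(-10,0 \right)} = 24198 - \left(-50 - 78\right) 2 \left(-10\right) \left(-10 + 0\right) = 24198 - - 128 \cdot 2 \left(-10\right) \left(-10\right) = 24198 - \left(-128\right) 200 = 24198 - -25600 = 24198 + 25600 = 49798$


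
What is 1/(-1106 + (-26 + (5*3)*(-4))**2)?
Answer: 1/6290 ≈ 0.00015898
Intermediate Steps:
1/(-1106 + (-26 + (5*3)*(-4))**2) = 1/(-1106 + (-26 + 15*(-4))**2) = 1/(-1106 + (-26 - 60)**2) = 1/(-1106 + (-86)**2) = 1/(-1106 + 7396) = 1/6290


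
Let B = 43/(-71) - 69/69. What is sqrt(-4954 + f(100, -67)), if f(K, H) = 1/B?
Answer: I*sqrt(64390278)/114 ≈ 70.389*I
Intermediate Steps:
B = -114/71 (B = 43*(-1/71) - 69*1/69 = -43/71 - 1 = -114/71 ≈ -1.6056)
f(K, H) = -71/114 (f(K, H) = 1/(-114/71) = -71/114)
sqrt(-4954 + f(100, -67)) = sqrt(-4954 - 71/114) = sqrt(-564827/114) = I*sqrt(64390278)/114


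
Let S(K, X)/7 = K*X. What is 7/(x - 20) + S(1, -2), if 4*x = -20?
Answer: -357/25 ≈ -14.280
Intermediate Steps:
x = -5 (x = (1/4)*(-20) = -5)
S(K, X) = 7*K*X (S(K, X) = 7*(K*X) = 7*K*X)
7/(x - 20) + S(1, -2) = 7/(-5 - 20) + 7*1*(-2) = 7/(-25) - 14 = -1/25*7 - 14 = -7/25 - 14 = -357/25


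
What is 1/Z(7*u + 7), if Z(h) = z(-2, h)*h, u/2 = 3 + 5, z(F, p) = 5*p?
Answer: 1/70805 ≈ 1.4123e-5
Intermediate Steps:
u = 16 (u = 2*(3 + 5) = 2*8 = 16)
Z(h) = 5*h**2 (Z(h) = (5*h)*h = 5*h**2)
1/Z(7*u + 7) = 1/(5*(7*16 + 7)**2) = 1/(5*(112 + 7)**2) = 1/(5*119**2) = 1/(5*14161) = 1/70805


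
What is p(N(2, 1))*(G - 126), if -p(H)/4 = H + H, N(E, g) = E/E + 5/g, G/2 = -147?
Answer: 20160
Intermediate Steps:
G = -294 (G = 2*(-147) = -294)
N(E, g) = 1 + 5/g
p(H) = -8*H (p(H) = -4*(H + H) = -8*H)
p(N(2, 1))*(G - 126) = (-8*(5 + 1)/1)*(-294 - 126) = -8*6*(-420) = -48*(-420) = 20160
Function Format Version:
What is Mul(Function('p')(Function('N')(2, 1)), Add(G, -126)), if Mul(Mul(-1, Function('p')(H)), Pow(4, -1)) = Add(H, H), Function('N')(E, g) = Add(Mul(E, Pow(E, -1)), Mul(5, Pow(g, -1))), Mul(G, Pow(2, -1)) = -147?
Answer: 20160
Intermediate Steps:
G = -294 (G = Mul(2, -147) = -294)
Function('N')(E, g) = Add(1, Mul(5, Pow(g, -1)))
Function('p')(H) = Mul(-8, H) (Function('p')(H) = Mul(-4, Add(H, H)) = Mul(-4, Mul(2, H)) = Mul(-8, H))
Mul(Function('p')(Function('N')(2, 1)), Add(G, -126)) = Mul(Mul(-8, Mul(Pow(1, -1), Add(5, 1))), Add(-294, -126)) = Mul(Mul(-8, Mul(1, 6)), -420) = Mul(Mul(-8, 6), -420) = Mul(-48, -420) = 20160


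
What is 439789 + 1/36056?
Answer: 15857032185/36056 ≈ 4.3979e+5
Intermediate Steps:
439789 + 1/36056 = 15857032185/36056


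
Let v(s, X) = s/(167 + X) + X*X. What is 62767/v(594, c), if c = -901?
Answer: 23035489/297930670 ≈ 0.077318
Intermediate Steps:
v(s, X) = X² + s/(167 + X) (v(s, X) = s/(167 + X) + X² = X² + s/(167 + X))
62767/v(594, c) = 62767/(((594 + (-901)³ + 167*(-901)²)/(167 - 901))) = 62767/(((594 - 731432701 + 167*811801)/(-734))) = 62767/((-(594 - 731432701 + 135570767)/734)) = 62767/((-1/734*(-595861340))) = 62767/(297930670/367) = 62767*(367/297930670) = 23035489/297930670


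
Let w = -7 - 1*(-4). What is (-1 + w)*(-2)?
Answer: 8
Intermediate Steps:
w = -3 (w = -7 + 4 = -3)
(-1 + w)*(-2) = (-1 - 3)*(-2) = -4*(-2) = 8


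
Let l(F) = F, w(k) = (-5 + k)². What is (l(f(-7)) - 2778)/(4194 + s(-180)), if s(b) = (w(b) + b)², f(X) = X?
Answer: -2785/1159066219 ≈ -2.4028e-6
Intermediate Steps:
s(b) = (b + (-5 + b)²)² (s(b) = ((-5 + b)² + b)² = (b + (-5 + b)²)²)
(l(f(-7)) - 2778)/(4194 + s(-180)) = (-7 - 2778)/(4194 + (-180 + (-5 - 180)²)²) = -2785/(4194 + (-180 + (-185)²)²) = -2785/(4194 + (-180 + 34225)²) = -2785/(4194 + 34045²) = -2785/(4194 + 1159062025) = -2785/1159066219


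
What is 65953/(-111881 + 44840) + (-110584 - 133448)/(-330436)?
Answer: -1358274049/5538189969 ≈ -0.24526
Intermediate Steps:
65953/(-111881 + 44840) + (-110584 - 133448)/(-330436) = 65953/(-67041) - 244032*(-1/330436) = 65953*(-1/67041) + 61008/82609 = -65953/67041 + 61008/82609 = -1358274049/5538189969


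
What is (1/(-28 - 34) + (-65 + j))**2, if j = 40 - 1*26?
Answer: 10004569/3844 ≈ 2602.6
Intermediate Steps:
j = 14 (j = 40 - 26 = 14)
(1/(-28 - 34) + (-65 + j))**2 = (1/(-28 - 34) + (-65 + 14))**2 = (1/(-62) - 51)**2 = (-1/62 - 51)**2 = (-3163/62)**2 = 10004569/3844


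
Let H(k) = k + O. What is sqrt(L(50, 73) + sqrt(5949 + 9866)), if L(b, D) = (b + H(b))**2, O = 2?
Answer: sqrt(10404 + sqrt(15815)) ≈ 102.61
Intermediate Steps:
H(k) = 2 + k (H(k) = k + 2 = 2 + k)
L(b, D) = (2 + 2*b)**2 (L(b, D) = (b + (2 + b))**2 = (2 + 2*b)**2)
sqrt(L(50, 73) + sqrt(5949 + 9866)) = sqrt(4*(1 + 50)**2 + sqrt(5949 + 9866)) = sqrt(4*51**2 + sqrt(15815)) = sqrt(4*2601 + sqrt(15815)) = sqrt(10404 + sqrt(15815))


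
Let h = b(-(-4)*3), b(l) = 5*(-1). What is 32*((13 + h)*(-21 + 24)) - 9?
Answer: 759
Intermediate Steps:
b(l) = -5
h = -5
32*((13 + h)*(-21 + 24)) - 9 = 32*((13 - 5)*(-21 + 24)) - 9 = 32*(8*3) - 9 = 32*24 - 9 = 768 - 9 = 759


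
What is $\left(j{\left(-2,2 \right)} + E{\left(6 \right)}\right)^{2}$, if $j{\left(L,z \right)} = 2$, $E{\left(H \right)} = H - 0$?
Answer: $64$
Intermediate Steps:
$E{\left(H \right)} = H$ ($E{\left(H \right)} = H + 0 = H$)
$\left(j{\left(-2,2 \right)} + E{\left(6 \right)}\right)^{2} = \left(2 + 6\right)^{2} = 8^{2} = 64$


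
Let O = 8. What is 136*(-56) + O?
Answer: -7608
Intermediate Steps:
136*(-56) + O = 136*(-56) + 8 = -7616 + 8 = -7608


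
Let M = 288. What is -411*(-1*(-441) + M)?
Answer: -299619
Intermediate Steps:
-411*(-1*(-441) + M) = -411*(-1*(-441) + 288) = -411*(441 + 288) = -411*729 = -299619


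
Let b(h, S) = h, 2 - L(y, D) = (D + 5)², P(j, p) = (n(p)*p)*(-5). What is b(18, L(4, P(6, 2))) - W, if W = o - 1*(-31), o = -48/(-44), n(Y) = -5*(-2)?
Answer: -155/11 ≈ -14.091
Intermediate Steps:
n(Y) = 10
P(j, p) = -50*p (P(j, p) = (10*p)*(-5) = -50*p)
o = 12/11 (o = -48*(-1/44) = 12/11 ≈ 1.0909)
L(y, D) = 2 - (5 + D)² (L(y, D) = 2 - (D + 5)² = 2 - (5 + D)²)
W = 353/11 (W = 12/11 - 1*(-31) = 12/11 + 31 = 353/11 ≈ 32.091)
b(18, L(4, P(6, 2))) - W = 18 - 1*353/11 = 18 - 353/11 = -155/11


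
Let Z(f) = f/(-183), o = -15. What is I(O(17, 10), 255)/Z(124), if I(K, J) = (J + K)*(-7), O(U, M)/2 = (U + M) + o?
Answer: 11529/4 ≈ 2882.3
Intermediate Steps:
O(U, M) = -30 + 2*M + 2*U (O(U, M) = 2*((U + M) - 15) = 2*((M + U) - 15) = 2*(-15 + M + U) = -30 + 2*M + 2*U)
I(K, J) = -7*J - 7*K
Z(f) = -f/183 (Z(f) = f*(-1/183) = -f/183)
I(O(17, 10), 255)/Z(124) = (-7*255 - 7*(-30 + 2*10 + 2*17))/((-1/183*124)) = (-1785 - 7*(-30 + 20 + 34))/(-124/183) = (-1785 - 7*24)*(-183/124) = (-1785 - 168)*(-183/124) = -1953*(-183/124) = 11529/4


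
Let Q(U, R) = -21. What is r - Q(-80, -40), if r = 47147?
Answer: 47168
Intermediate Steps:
r - Q(-80, -40) = 47147 - 1*(-21) = 47147 + 21 = 47168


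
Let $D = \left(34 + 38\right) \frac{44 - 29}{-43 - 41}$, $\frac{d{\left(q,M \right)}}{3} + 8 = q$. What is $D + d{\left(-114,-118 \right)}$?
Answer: $- \frac{2652}{7} \approx -378.86$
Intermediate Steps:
$d{\left(q,M \right)} = -24 + 3 q$
$D = - \frac{90}{7}$ ($D = 72 \frac{15}{-84} = 72 \cdot 15 \left(- \frac{1}{84}\right) = 72 \left(- \frac{5}{28}\right) = - \frac{90}{7} \approx -12.857$)
$D + d{\left(-114,-118 \right)} = - \frac{90}{7} + \left(-24 + 3 \left(-114\right)\right) = - \frac{90}{7} - 366 = - \frac{2652}{7}$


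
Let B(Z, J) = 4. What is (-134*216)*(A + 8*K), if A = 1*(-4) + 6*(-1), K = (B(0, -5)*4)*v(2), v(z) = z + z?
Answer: -14529888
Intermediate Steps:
v(z) = 2*z
K = 64 (K = (4*4)*(2*2) = 16*4 = 64)
A = -10 (A = -4 - 6 = -10)
(-134*216)*(A + 8*K) = (-134*216)*(-10 + 8*64) = -28944*(-10 + 512) = -28944*502 = -14529888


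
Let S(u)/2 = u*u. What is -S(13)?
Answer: -338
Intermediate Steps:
S(u) = 2*u² (S(u) = 2*(u*u) = 2*u²)
-S(13) = -2*13² = -2*169 = -1*338 = -338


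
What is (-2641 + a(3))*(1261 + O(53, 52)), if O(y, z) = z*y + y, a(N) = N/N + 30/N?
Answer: -10704100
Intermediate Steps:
a(N) = 1 + 30/N
O(y, z) = y + y*z (O(y, z) = y*z + y = y + y*z)
(-2641 + a(3))*(1261 + O(53, 52)) = (-2641 + (30 + 3)/3)*(1261 + 53*(1 + 52)) = (-2641 + (1/3)*33)*(1261 + 53*53) = (-2641 + 11)*(1261 + 2809) = -2630*4070 = -10704100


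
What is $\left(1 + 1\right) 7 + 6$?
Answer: $20$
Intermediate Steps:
$\left(1 + 1\right) 7 + 6 = 2 \cdot 7 + 6 = 14 + 6 = 20$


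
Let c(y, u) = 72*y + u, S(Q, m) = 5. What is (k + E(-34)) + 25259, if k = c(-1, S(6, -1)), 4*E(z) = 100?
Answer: 25217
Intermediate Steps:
E(z) = 25 (E(z) = (¼)*100 = 25)
c(y, u) = u + 72*y
k = -67 (k = 5 + 72*(-1) = 5 - 72 = -67)
(k + E(-34)) + 25259 = (-67 + 25) + 25259 = -42 + 25259 = 25217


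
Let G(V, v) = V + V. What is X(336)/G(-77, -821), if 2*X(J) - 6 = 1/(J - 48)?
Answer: -247/12672 ≈ -0.019492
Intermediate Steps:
G(V, v) = 2*V
X(J) = 3 + 1/(2*(-48 + J)) (X(J) = 3 + 1/(2*(J - 48)) = 3 + 1/(2*(-48 + J)))
X(336)/G(-77, -821) = ((-287 + 6*336)/(2*(-48 + 336)))/((2*(-77))) = ((½)*(-287 + 2016)/288)/(-154) = ((½)*(1/288)*1729)*(-1/154) = (1729/576)*(-1/154) = -247/12672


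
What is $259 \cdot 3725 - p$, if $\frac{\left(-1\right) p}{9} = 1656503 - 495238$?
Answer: $11416160$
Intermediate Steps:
$p = -10451385$ ($p = - 9 \left(1656503 - 495238\right) = \left(-9\right) 1161265 = -10451385$)
$259 \cdot 3725 - p = 259 \cdot 3725 - -10451385 = 964775 + 10451385 = 11416160$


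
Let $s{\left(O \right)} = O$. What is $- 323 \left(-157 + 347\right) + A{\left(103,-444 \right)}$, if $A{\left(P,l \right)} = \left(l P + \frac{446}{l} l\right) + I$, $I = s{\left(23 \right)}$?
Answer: $-106633$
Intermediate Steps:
$I = 23$
$A{\left(P,l \right)} = 469 + P l$ ($A{\left(P,l \right)} = \left(l P + \frac{446}{l} l\right) + 23 = \left(P l + 446\right) + 23 = \left(446 + P l\right) + 23 = 469 + P l$)
$- 323 \left(-157 + 347\right) + A{\left(103,-444 \right)} = - 323 \left(-157 + 347\right) + \left(469 + 103 \left(-444\right)\right) = \left(-323\right) 190 + \left(469 - 45732\right) = -61370 - 45263 = -106633$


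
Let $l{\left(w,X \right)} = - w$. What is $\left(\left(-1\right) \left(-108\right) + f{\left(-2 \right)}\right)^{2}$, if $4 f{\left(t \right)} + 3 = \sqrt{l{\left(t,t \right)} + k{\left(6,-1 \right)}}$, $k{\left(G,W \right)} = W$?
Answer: $\frac{46225}{4} \approx 11556.0$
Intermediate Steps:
$f{\left(t \right)} = - \frac{3}{4} + \frac{\sqrt{-1 - t}}{4}$ ($f{\left(t \right)} = - \frac{3}{4} + \frac{\sqrt{- t - 1}}{4} = - \frac{3}{4} + \frac{\sqrt{-1 - t}}{4}$)
$\left(\left(-1\right) \left(-108\right) + f{\left(-2 \right)}\right)^{2} = \left(\left(-1\right) \left(-108\right) - \left(\frac{3}{4} - \frac{\sqrt{-1 - -2}}{4}\right)\right)^{2} = \left(108 - \left(\frac{3}{4} - \frac{\sqrt{-1 + 2}}{4}\right)\right)^{2} = \left(108 - \left(\frac{3}{4} - \frac{\sqrt{1}}{4}\right)\right)^{2} = \left(108 + \left(- \frac{3}{4} + \frac{1}{4} \cdot 1\right)\right)^{2} = \left(108 + \left(- \frac{3}{4} + \frac{1}{4}\right)\right)^{2} = \left(108 - \frac{1}{2}\right)^{2} = \left(\frac{215}{2}\right)^{2} = \frac{46225}{4}$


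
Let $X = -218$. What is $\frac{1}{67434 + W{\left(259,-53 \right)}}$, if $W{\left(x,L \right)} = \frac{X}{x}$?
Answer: $\frac{259}{17465188} \approx 1.4829 \cdot 10^{-5}$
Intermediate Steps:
$W{\left(x,L \right)} = - \frac{218}{x}$
$\frac{1}{67434 + W{\left(259,-53 \right)}} = \frac{1}{67434 - \frac{218}{259}} = \frac{1}{\frac{17465188}{259}} = \frac{259}{17465188}$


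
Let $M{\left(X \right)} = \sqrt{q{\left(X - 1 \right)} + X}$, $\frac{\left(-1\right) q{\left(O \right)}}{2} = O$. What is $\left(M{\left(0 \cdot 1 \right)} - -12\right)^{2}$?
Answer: $\left(12 + \sqrt{2}\right)^{2} \approx 179.94$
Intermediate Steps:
$q{\left(O \right)} = - 2 O$
$M{\left(X \right)} = \sqrt{2 - X}$ ($M{\left(X \right)} = \sqrt{- 2 \left(X - 1\right) + X} = \sqrt{- 2 \left(-1 + X\right) + X} = \sqrt{\left(2 - 2 X\right) + X} = \sqrt{2 - X}$)
$\left(M{\left(0 \cdot 1 \right)} - -12\right)^{2} = \left(\sqrt{2 - 0 \cdot 1} - -12\right)^{2} = \left(\sqrt{2 - 0} + \left(-2 + 14\right)\right)^{2} = \left(\sqrt{2 + 0} + 12\right)^{2} = \left(\sqrt{2} + 12\right)^{2} = \left(12 + \sqrt{2}\right)^{2}$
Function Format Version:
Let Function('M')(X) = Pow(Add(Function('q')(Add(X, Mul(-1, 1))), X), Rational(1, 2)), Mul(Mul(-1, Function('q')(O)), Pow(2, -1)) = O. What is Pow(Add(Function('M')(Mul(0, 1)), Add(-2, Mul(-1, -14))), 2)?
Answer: Pow(Add(12, Pow(2, Rational(1, 2))), 2) ≈ 179.94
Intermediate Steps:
Function('q')(O) = Mul(-2, O)
Function('M')(X) = Pow(Add(2, Mul(-1, X)), Rational(1, 2)) (Function('M')(X) = Pow(Add(Mul(-2, Add(X, Mul(-1, 1))), X), Rational(1, 2)) = Pow(Add(Mul(-2, Add(X, -1)), X), Rational(1, 2)) = Pow(Add(Mul(-2, Add(-1, X)), X), Rational(1, 2)) = Pow(Add(Add(2, Mul(-2, X)), X), Rational(1, 2)) = Pow(Add(2, Mul(-1, X)), Rational(1, 2)))
Pow(Add(Function('M')(Mul(0, 1)), Add(-2, Mul(-1, -14))), 2) = Pow(Add(Pow(Add(2, Mul(-1, Mul(0, 1))), Rational(1, 2)), Add(-2, Mul(-1, -14))), 2) = Pow(Add(Pow(Add(2, Mul(-1, 0)), Rational(1, 2)), Add(-2, 14)), 2) = Pow(Add(Pow(Add(2, 0), Rational(1, 2)), 12), 2) = Pow(Add(Pow(2, Rational(1, 2)), 12), 2) = Pow(Add(12, Pow(2, Rational(1, 2))), 2)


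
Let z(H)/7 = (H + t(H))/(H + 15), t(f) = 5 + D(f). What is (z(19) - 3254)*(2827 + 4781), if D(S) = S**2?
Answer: -410607564/17 ≈ -2.4153e+7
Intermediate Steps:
t(f) = 5 + f**2
z(H) = 7*(5 + H + H**2)/(15 + H) (z(H) = 7*((H + (5 + H**2))/(H + 15)) = 7*((5 + H + H**2)/(15 + H)) = 7*(5 + H + H**2)/(15 + H))
(z(19) - 3254)*(2827 + 4781) = (7*(5 + 19 + 19**2)/(15 + 19) - 3254)*(2827 + 4781) = (7*(5 + 19 + 361)/34 - 3254)*7608 = (7*(1/34)*385 - 3254)*7608 = (2695/34 - 3254)*7608 = -107941/34*7608 = -410607564/17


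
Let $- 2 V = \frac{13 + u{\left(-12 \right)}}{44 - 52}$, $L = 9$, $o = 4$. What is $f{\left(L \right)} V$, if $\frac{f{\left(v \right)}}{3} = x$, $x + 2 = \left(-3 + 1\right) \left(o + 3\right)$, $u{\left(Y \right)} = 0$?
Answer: $-39$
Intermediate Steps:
$x = -16$ ($x = -2 + \left(-3 + 1\right) \left(4 + 3\right) = -2 - 14 = -16$)
$f{\left(v \right)} = -48$ ($f{\left(v \right)} = 3 \left(-16\right) = -48$)
$V = \frac{13}{16}$ ($V = - \frac{\left(13 + 0\right) \frac{1}{44 - 52}}{2} = - \frac{13 \frac{1}{-8}}{2} = - \frac{13 \left(- \frac{1}{8}\right)}{2} = \left(- \frac{1}{2}\right) \left(- \frac{13}{8}\right) = \frac{13}{16} \approx 0.8125$)
$f{\left(L \right)} V = \left(-48\right) \frac{13}{16} = -39$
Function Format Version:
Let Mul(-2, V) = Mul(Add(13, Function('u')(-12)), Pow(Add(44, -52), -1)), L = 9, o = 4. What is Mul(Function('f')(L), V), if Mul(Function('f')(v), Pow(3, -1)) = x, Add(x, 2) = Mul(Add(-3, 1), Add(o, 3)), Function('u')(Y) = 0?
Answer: -39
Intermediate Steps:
x = -16 (x = Add(-2, Mul(Add(-3, 1), Add(4, 3))) = Add(-2, Mul(-2, 7)) = Add(-2, -14) = -16)
Function('f')(v) = -48 (Function('f')(v) = Mul(3, -16) = -48)
V = Rational(13, 16) (V = Mul(Rational(-1, 2), Mul(Add(13, 0), Pow(Add(44, -52), -1))) = Mul(Rational(-1, 2), Mul(13, Pow(-8, -1))) = Mul(Rational(-1, 2), Mul(13, Rational(-1, 8))) = Mul(Rational(-1, 2), Rational(-13, 8)) = Rational(13, 16) ≈ 0.81250)
Mul(Function('f')(L), V) = Mul(-48, Rational(13, 16)) = -39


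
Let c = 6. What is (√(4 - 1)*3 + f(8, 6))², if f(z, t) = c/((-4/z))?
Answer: 171 - 72*√3 ≈ 46.292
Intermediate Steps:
f(z, t) = -3*z/2 (f(z, t) = 6/((-4/z)) = 6*(-z/4) = -3*z/2)
(√(4 - 1)*3 + f(8, 6))² = (√(4 - 1)*3 - 3/2*8)² = (√3*3 - 12)² = (3*√3 - 12)² = (-12 + 3*√3)²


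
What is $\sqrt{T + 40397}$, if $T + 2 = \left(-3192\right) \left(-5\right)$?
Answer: $17 \sqrt{195} \approx 237.39$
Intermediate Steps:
$T = 15958$ ($T = -2 - -15960 = -2 + 15960 = 15958$)
$\sqrt{T + 40397} = \sqrt{15958 + 40397} = \sqrt{56355} = 17 \sqrt{195}$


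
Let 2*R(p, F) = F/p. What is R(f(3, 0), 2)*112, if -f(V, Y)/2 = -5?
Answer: 56/5 ≈ 11.200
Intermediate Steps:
f(V, Y) = 10 (f(V, Y) = -2*(-5) = 10)
R(p, F) = F/(2*p) (R(p, F) = (F/p)/2 = F/(2*p))
R(f(3, 0), 2)*112 = ((½)*2/10)*112 = ((½)*2*(⅒))*112 = (⅒)*112 = 56/5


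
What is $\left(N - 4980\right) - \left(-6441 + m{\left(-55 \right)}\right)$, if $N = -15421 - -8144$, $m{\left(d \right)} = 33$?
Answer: $-5849$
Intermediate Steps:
$N = -7277$ ($N = -15421 + 8144 = -7277$)
$\left(N - 4980\right) - \left(-6441 + m{\left(-55 \right)}\right) = \left(-7277 - 4980\right) + \left(6441 - 33\right) = -12257 + \left(6441 - 33\right) = -12257 + 6408 = -5849$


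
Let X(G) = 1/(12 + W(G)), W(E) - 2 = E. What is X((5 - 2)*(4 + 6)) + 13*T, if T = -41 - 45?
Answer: -49191/44 ≈ -1118.0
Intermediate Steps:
W(E) = 2 + E
X(G) = 1/(14 + G) (X(G) = 1/(12 + (2 + G)) = 1/(14 + G))
T = -86
X((5 - 2)*(4 + 6)) + 13*T = 1/(14 + (5 - 2)*(4 + 6)) + 13*(-86) = 1/(14 + 3*10) - 1118 = 1/(14 + 30) - 1118 = 1/44 - 1118 = -49191/44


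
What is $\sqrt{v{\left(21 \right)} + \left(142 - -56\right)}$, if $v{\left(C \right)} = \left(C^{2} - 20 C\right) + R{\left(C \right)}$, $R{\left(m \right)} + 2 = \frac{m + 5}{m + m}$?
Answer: $\frac{\sqrt{95970}}{21} \approx 14.752$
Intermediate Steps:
$R{\left(m \right)} = -2 + \frac{5 + m}{2 m}$ ($R{\left(m \right)} = -2 + \frac{m + 5}{m + m} = -2 + \frac{5 + m}{2 m}$)
$v{\left(C \right)} = C^{2} - 20 C + \frac{5 - 3 C}{2 C}$ ($v{\left(C \right)} = \left(C^{2} - 20 C\right) + \frac{5 - 3 C}{2 C} = C^{2} - 20 C + \frac{5 - 3 C}{2 C}$)
$\sqrt{v{\left(21 \right)} + \left(142 - -56\right)} = \sqrt{\left(- \frac{3}{2} + 21^{2} - 420 + \frac{5}{2 \cdot 21}\right) + \left(142 - -56\right)} = \sqrt{\left(- \frac{3}{2} + 441 - 420 + \frac{5}{2} \cdot \frac{1}{21}\right) + \left(142 + 56\right)} = \sqrt{\left(- \frac{3}{2} + 441 - 420 + \frac{5}{42}\right) + 198} = \sqrt{\frac{412}{21} + 198} = \sqrt{\frac{4570}{21}} = \frac{\sqrt{95970}}{21}$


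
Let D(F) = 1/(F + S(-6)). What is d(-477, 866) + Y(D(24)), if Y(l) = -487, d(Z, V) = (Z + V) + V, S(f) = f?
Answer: 768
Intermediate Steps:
d(Z, V) = Z + 2*V (d(Z, V) = (V + Z) + V = Z + 2*V)
D(F) = 1/(-6 + F) (D(F) = 1/(F - 6) = 1/(-6 + F))
d(-477, 866) + Y(D(24)) = (-477 + 2*866) - 487 = (-477 + 1732) - 487 = 1255 - 487 = 768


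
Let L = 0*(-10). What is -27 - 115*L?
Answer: -27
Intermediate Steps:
L = 0
-27 - 115*L = -27 - 115*0 = -27 + 0 = -27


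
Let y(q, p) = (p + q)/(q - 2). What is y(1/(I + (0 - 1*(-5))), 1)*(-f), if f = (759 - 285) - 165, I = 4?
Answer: 3090/17 ≈ 181.76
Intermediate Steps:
f = 309 (f = 474 - 165 = 309)
y(q, p) = (p + q)/(-2 + q)
y(1/(I + (0 - 1*(-5))), 1)*(-f) = ((1 + 1/(4 + (0 - 1*(-5))))/(-2 + 1/(4 + (0 - 1*(-5)))))*(-1*309) = ((1 + 1/(4 + (0 + 5)))/(-2 + 1/(4 + (0 + 5))))*(-309) = ((1 + 1/(4 + 5))/(-2 + 1/(4 + 5)))*(-309) = ((1 + 1/9)/(-2 + 1/9))*(-309) = ((1 + ⅑)/(-2 + ⅑))*(-309) = ((10/9)/(-17/9))*(-309) = -9/17*10/9*(-309) = -10/17*(-309) = 3090/17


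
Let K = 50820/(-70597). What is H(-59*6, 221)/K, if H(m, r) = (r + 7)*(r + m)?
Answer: 25485517/605 ≈ 42125.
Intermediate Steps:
H(m, r) = (7 + r)*(m + r)
K = -50820/70597 (K = 50820*(-1/70597) = -50820/70597 ≈ -0.71986)
H(-59*6, 221)/K = (221² + 7*(-59*6) + 7*221 - 59*6*221)/(-50820/70597) = (48841 + 7*(-354) + 1547 - 354*221)*(-70597/50820) = (48841 - 2478 + 1547 - 78234)*(-70597/50820) = -30324*(-70597/50820) = 25485517/605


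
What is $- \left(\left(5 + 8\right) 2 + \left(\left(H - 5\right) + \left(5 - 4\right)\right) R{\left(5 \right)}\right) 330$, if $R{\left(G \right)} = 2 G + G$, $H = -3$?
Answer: $26070$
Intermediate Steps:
$R{\left(G \right)} = 3 G$
$- \left(\left(5 + 8\right) 2 + \left(\left(H - 5\right) + \left(5 - 4\right)\right) R{\left(5 \right)}\right) 330 = - \left(\left(5 + 8\right) 2 + \left(\left(-3 - 5\right) + \left(5 - 4\right)\right) 3 \cdot 5\right) 330 = - \left(13 \cdot 2 + \left(\left(-3 - 5\right) + 1\right) 15\right) 330 = - \left(26 + \left(-8 + 1\right) 15\right) 330 = - \left(26 - 105\right) 330 = - \left(-79\right) 330 = \left(-1\right) \left(-26070\right) = 26070$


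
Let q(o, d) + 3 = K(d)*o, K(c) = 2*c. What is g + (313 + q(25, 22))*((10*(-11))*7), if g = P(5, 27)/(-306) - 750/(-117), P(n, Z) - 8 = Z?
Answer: -4318889555/3978 ≈ -1.0857e+6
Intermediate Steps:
P(n, Z) = 8 + Z
q(o, d) = -3 + 2*d*o (q(o, d) = -3 + (2*d)*o = -3 + 2*d*o)
g = 25045/3978 (g = (8 + 27)/(-306) - 750/(-117) = 35*(-1/306) - 750*(-1/117) = -35/306 + 250/39 = 25045/3978 ≈ 6.2959)
g + (313 + q(25, 22))*((10*(-11))*7) = 25045/3978 + (313 + (-3 + 2*22*25))*((10*(-11))*7) = 25045/3978 + (313 + (-3 + 1100))*(-110*7) = 25045/3978 + (313 + 1097)*(-770) = 25045/3978 + 1410*(-770) = 25045/3978 - 1085700 = -4318889555/3978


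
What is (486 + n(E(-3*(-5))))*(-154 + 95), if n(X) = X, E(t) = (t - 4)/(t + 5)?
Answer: -574129/20 ≈ -28706.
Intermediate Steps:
E(t) = (-4 + t)/(5 + t)
(486 + n(E(-3*(-5))))*(-154 + 95) = (486 + (-4 - 3*(-5))/(5 - 3*(-5)))*(-154 + 95) = (486 + (-4 + 15)/(5 + 15))*(-59) = (486 + 11/20)*(-59) = (9731/20)*(-59) = -574129/20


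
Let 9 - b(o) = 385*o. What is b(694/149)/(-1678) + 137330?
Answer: 34335787109/250022 ≈ 1.3733e+5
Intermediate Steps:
b(o) = 9 - 385*o
b(694/149)/(-1678) + 137330 = (9 - 267190/149)/(-1678) + 137330 = (9 - 267190/149)*(-1/1678) + 137330 = -265849/149*(-1/1678) + 137330 = 265849/250022 + 137330 = 34335787109/250022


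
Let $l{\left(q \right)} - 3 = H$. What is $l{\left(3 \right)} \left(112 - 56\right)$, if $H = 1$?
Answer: $224$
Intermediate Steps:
$l{\left(q \right)} = 4$ ($l{\left(q \right)} = 3 + 1 = 4$)
$l{\left(3 \right)} \left(112 - 56\right) = 4 \left(112 - 56\right) = 4 \cdot 56 = 224$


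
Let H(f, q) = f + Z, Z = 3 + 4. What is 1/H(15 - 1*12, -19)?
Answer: ⅒ ≈ 0.10000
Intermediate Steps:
Z = 7
H(f, q) = 7 + f (H(f, q) = f + 7 = 7 + f)
1/H(15 - 1*12, -19) = 1/(7 + (15 - 1*12)) = 1/(7 + (15 - 12)) = 1/(7 + 3) = 1/10 = ⅒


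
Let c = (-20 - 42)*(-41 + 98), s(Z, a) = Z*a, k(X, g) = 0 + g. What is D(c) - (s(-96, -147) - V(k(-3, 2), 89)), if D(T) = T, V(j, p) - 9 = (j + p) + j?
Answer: -17544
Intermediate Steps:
k(X, g) = g
c = -3534 (c = -62*57 = -3534)
V(j, p) = 9 + p + 2*j (V(j, p) = 9 + ((j + p) + j) = 9 + (p + 2*j) = 9 + p + 2*j)
D(c) - (s(-96, -147) - V(k(-3, 2), 89)) = -3534 - (-96*(-147) - (9 + 89 + 2*2)) = -3534 - (14112 - (9 + 89 + 4)) = -3534 - (14112 - 1*102) = -3534 - (14112 - 102) = -3534 - 1*14010 = -3534 - 14010 = -17544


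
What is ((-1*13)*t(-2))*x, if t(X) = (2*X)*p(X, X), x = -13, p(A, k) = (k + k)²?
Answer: -10816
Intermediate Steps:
p(A, k) = 4*k² (p(A, k) = (2*k)² = 4*k²)
t(X) = 8*X³ (t(X) = (2*X)*(4*X²) = 8*X³)
((-1*13)*t(-2))*x = ((-1*13)*(8*(-2)³))*(-13) = -104*(-8)*(-13) = -13*(-64)*(-13) = 832*(-13) = -10816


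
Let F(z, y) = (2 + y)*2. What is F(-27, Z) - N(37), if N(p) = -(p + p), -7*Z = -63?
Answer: 96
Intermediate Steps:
Z = 9 (Z = -⅐*(-63) = 9)
N(p) = -2*p
F(z, y) = 4 + 2*y
F(-27, Z) - N(37) = (4 + 2*9) - (-2)*37 = (4 + 18) - 1*(-74) = 22 + 74 = 96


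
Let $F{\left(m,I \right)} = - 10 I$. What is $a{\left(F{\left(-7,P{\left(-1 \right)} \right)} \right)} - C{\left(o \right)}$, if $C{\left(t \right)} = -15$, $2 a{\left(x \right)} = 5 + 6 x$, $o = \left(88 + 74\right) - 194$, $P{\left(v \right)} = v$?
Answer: $\frac{95}{2} \approx 47.5$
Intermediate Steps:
$o = -32$ ($o = 162 - 194 = -32$)
$a{\left(x \right)} = \frac{5}{2} + 3 x$ ($a{\left(x \right)} = \frac{5 + 6 x}{2} = \frac{5}{2} + 3 x$)
$a{\left(F{\left(-7,P{\left(-1 \right)} \right)} \right)} - C{\left(o \right)} = \left(\frac{5}{2} + 3 \left(\left(-10\right) \left(-1\right)\right)\right) - -15 = \left(\frac{5}{2} + 3 \cdot 10\right) + 15 = \left(\frac{5}{2} + 30\right) + 15 = \frac{65}{2} + 15 = \frac{95}{2}$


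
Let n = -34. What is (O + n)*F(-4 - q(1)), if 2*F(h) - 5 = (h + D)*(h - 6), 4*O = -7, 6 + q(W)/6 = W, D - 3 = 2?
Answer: -89375/8 ≈ -11172.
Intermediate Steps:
D = 5 (D = 3 + 2 = 5)
q(W) = -36 + 6*W
O = -7/4 (O = (¼)*(-7) = -7/4 ≈ -1.7500)
F(h) = 5/2 + (-6 + h)*(5 + h)/2 (F(h) = 5/2 + ((h + 5)*(h - 6))/2 = 5/2 + ((5 + h)*(-6 + h))/2 = 5/2 + ((-6 + h)*(5 + h))/2 = 5/2 + (-6 + h)*(5 + h)/2)
(O + n)*F(-4 - q(1)) = (-7/4 - 34)*(-25/2 + (-4 - (-36 + 6*1))²/2 - (-4 - (-36 + 6*1))/2) = -143*(-25/2 + (-4 - (-36 + 6))²/2 - (-4 - (-36 + 6))/2)/4 = -143*(-25/2 + (-4 - 1*(-30))²/2 - (-4 - 1*(-30))/2)/4 = -143*(-25/2 + (-4 + 30)²/2 - (-4 + 30)/2)/4 = -143*(-25/2 + (½)*26² - ½*26)/4 = -143*(-25/2 + (½)*676 - 13)/4 = -143*(-25/2 + 338 - 13)/4 = -143/4*625/2 = -89375/8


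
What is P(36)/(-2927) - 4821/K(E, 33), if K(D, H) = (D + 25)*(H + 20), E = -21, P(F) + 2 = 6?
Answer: -14111915/620524 ≈ -22.742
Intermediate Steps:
P(F) = 4 (P(F) = -2 + 6 = 4)
K(D, H) = (20 + H)*(25 + D) (K(D, H) = (25 + D)*(20 + H) = (20 + H)*(25 + D))
P(36)/(-2927) - 4821/K(E, 33) = 4/(-2927) - 4821/(500 + 20*(-21) + 25*33 - 21*33) = 4*(-1/2927) - 4821/(500 - 420 + 825 - 693) = -4/2927 - 4821/212 = -14111915/620524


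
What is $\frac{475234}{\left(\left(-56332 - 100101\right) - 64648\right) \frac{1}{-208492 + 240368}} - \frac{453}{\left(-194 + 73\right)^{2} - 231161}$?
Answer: $- \frac{3279965891065987}{47868458120} \approx -68520.0$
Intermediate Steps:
$\frac{475234}{\left(\left(-56332 - 100101\right) - 64648\right) \frac{1}{-208492 + 240368}} - \frac{453}{\left(-194 + 73\right)^{2} - 231161} = \frac{475234}{\left(-156433 - 64648\right) \frac{1}{31876}} - \frac{453}{\left(-121\right)^{2} - 231161} = \frac{475234}{\left(-221081\right) \frac{1}{31876}} - \frac{453}{14641 - 231161} = \frac{475234}{- \frac{221081}{31876}} - \frac{453}{-216520} = 475234 \left(- \frac{31876}{221081}\right) - - \frac{453}{216520} = - \frac{15148558984}{221081} + \frac{453}{216520} = - \frac{3279965891065987}{47868458120}$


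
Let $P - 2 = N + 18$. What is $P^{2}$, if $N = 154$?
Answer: $30276$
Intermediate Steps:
$P = 174$ ($P = 2 + \left(154 + 18\right) = 2 + 172 = 174$)
$P^{2} = 174^{2} = 30276$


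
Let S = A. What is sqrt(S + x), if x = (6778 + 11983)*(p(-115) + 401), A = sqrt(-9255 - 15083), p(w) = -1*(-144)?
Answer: sqrt(10224745 + I*sqrt(24338)) ≈ 3197.6 + 0.02*I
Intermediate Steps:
p(w) = 144
A = I*sqrt(24338) (A = sqrt(-24338) = I*sqrt(24338) ≈ 156.01*I)
x = 10224745 (x = (6778 + 11983)*(144 + 401) = 18761*545 = 10224745)
S = I*sqrt(24338) ≈ 156.01*I
sqrt(S + x) = sqrt(I*sqrt(24338) + 10224745) = sqrt(10224745 + I*sqrt(24338))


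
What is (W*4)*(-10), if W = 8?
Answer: -320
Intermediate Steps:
(W*4)*(-10) = (8*4)*(-10) = 32*(-10) = -320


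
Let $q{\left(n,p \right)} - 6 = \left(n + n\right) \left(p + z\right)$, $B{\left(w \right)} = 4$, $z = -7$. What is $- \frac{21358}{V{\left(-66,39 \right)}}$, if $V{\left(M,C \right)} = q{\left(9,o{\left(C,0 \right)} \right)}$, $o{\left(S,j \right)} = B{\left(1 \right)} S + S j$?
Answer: $- \frac{10679}{1344} \approx -7.9457$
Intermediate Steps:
$o{\left(S,j \right)} = 4 S + S j$
$q{\left(n,p \right)} = 6 + 2 n \left(-7 + p\right)$ ($q{\left(n,p \right)} = 6 + \left(n + n\right) \left(p - 7\right) = 6 + 2 n \left(-7 + p\right)$)
$V{\left(M,C \right)} = -120 + 72 C$ ($V{\left(M,C \right)} = 6 - 126 + 2 \cdot 9 C \left(4 + 0\right) = 6 - 126 + 2 \cdot 9 C 4 = 6 - 126 + 2 \cdot 9 \cdot 4 C = 6 - 126 + 72 C = -120 + 72 C$)
$- \frac{21358}{V{\left(-66,39 \right)}} = - \frac{21358}{-120 + 72 \cdot 39} = - \frac{21358}{-120 + 2808} = - \frac{21358}{2688} = \left(-21358\right) \frac{1}{2688} = - \frac{10679}{1344}$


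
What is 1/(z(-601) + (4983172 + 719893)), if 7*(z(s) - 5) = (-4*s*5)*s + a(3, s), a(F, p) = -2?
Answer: 7/32697468 ≈ 2.1408e-7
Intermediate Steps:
z(s) = 33/7 - 20*s²/7 (z(s) = 5 + ((-4*s*5)*s - 2)/7 = 5 + ((-20*s)*s - 2)/7 = 5 + (-20*s² - 2)/7 = 5 + (-2 - 20*s²)/7 = 5 + (-2/7 - 20*s²/7) = 33/7 - 20*s²/7)
1/(z(-601) + (4983172 + 719893)) = 1/((33/7 - 20/7*(-601)²) + (4983172 + 719893)) = 1/((33/7 - 20/7*361201) + 5703065) = 1/((33/7 - 7224020/7) + 5703065) = 1/(-7223987/7 + 5703065) = 1/(32697468/7) = 7/32697468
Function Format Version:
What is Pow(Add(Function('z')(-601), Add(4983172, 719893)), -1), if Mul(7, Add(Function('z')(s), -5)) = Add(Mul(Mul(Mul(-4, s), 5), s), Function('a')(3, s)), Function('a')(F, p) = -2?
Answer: Rational(7, 32697468) ≈ 2.1408e-7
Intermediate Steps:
Function('z')(s) = Add(Rational(33, 7), Mul(Rational(-20, 7), Pow(s, 2))) (Function('z')(s) = Add(5, Mul(Rational(1, 7), Add(Mul(Mul(Mul(-4, s), 5), s), -2))) = Add(5, Mul(Rational(1, 7), Add(Mul(Mul(-20, s), s), -2))) = Add(5, Mul(Rational(1, 7), Add(Mul(-20, Pow(s, 2)), -2))) = Add(5, Mul(Rational(1, 7), Add(-2, Mul(-20, Pow(s, 2))))) = Add(5, Add(Rational(-2, 7), Mul(Rational(-20, 7), Pow(s, 2)))) = Add(Rational(33, 7), Mul(Rational(-20, 7), Pow(s, 2))))
Pow(Add(Function('z')(-601), Add(4983172, 719893)), -1) = Pow(Add(Add(Rational(33, 7), Mul(Rational(-20, 7), Pow(-601, 2))), Add(4983172, 719893)), -1) = Pow(Add(Add(Rational(33, 7), Mul(Rational(-20, 7), 361201)), 5703065), -1) = Pow(Add(Add(Rational(33, 7), Rational(-7224020, 7)), 5703065), -1) = Pow(Add(Rational(-7223987, 7), 5703065), -1) = Pow(Rational(32697468, 7), -1) = Rational(7, 32697468)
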